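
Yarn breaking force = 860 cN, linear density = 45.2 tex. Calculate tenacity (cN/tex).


Formula: Tenacity = Breaking force / Linear density
Tenacity = 860 cN / 45.2 tex
Tenacity = 19.03 cN/tex

19.03 cN/tex


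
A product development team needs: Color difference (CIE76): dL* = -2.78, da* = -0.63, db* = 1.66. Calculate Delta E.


Formula: Delta E = sqrt(dL*^2 + da*^2 + db*^2)
Step 1: dL*^2 = (-2.78)^2 = 7.7284
Step 2: da*^2 = (-0.63)^2 = 0.3969
Step 3: db*^2 = 1.66^2 = 2.7556
Step 4: Sum = 7.7284 + 0.3969 + 2.7556 = 10.8809
Step 5: Delta E = sqrt(10.8809) = 3.3

3.3 Delta E


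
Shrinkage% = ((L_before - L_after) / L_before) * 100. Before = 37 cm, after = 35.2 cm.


Formula: Shrinkage% = ((L_before - L_after) / L_before) * 100
Step 1: Shrinkage = 37 - 35.2 = 1.8 cm
Step 2: Shrinkage% = (1.8 / 37) * 100
Step 3: Shrinkage% = 0.048649 * 100 = 4.8649% ≈ 4.9%

4.9%


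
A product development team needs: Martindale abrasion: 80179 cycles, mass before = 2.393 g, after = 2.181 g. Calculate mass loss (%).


Formula: Mass loss% = ((m_before - m_after) / m_before) * 100
Step 1: Mass loss = 2.393 - 2.181 = 0.212 g
Step 2: Ratio = 0.212 / 2.393 = 0.0885917
Step 3: Mass loss% = 0.0885917 * 100 = 8.85917% ≈ 8.86%

8.86%


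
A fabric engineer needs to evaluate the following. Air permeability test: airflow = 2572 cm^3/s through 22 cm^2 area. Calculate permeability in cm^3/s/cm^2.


Formula: Air Permeability = Airflow / Test Area
AP = 2572 cm^3/s / 22 cm^2
AP = 116.9 cm^3/s/cm^2

116.9 cm^3/s/cm^2


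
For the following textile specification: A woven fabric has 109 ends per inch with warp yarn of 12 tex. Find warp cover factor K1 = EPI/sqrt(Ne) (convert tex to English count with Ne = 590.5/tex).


Formula: K1 = EPI / sqrt(Ne), with Ne = 590.5 / tex_warp
Step 1: Ne = 590.5 / 12 = 49.208
Step 2: sqrt(Ne) = sqrt(49.208) = 7.0148
Step 3: K1 = 109 / 7.0148 = 15.5

15.5


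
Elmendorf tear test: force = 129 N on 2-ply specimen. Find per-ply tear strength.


Formula: Per-ply strength = Total force / Number of plies
Per-ply = 129 N / 2
Per-ply = 64.5 N

64.5 N


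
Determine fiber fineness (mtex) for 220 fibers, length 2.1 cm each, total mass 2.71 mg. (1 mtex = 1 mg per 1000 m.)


Formula: fineness (mtex) = mass (mg) / total length (km) = (mass_mg / total_length_m) * 1000
Step 1: Convert fiber length: 2.1 cm = 0.021 m
Step 2: Total fiber length = 220 * 0.021 = 4.62 m
Step 3: Linear density = 2.71 mg / 4.62 m = 0.5866 mg/m
Step 4: fineness = 0.5866 * 1000 = 586.6 mtex

586.6 mtex


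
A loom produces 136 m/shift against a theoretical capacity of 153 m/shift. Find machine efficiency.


Formula: Efficiency% = (Actual output / Theoretical output) * 100
Efficiency% = (136 / 153) * 100
Efficiency% = 0.888889 * 100 = 88.8889% ≈ 88.9%

88.9%


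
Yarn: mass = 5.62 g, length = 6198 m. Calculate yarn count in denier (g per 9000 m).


Formula: den = (mass_g / length_m) * 9000
Substituting: den = (5.62 / 6198) * 9000
Intermediate: 5.62 / 6198 = 0.00090674 g/m
den = 0.00090674 * 9000 = 8.2 denier

8.2 denier


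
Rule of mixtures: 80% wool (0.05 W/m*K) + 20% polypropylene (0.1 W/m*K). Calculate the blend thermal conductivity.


Formula: Blend property = (fraction_A * property_A) + (fraction_B * property_B)
Step 1: Contribution A = 80/100 * 0.05 W/m*K = 0.04 W/m*K
Step 2: Contribution B = 20/100 * 0.1 W/m*K = 0.02 W/m*K
Step 3: Blend thermal conductivity = 0.04 + 0.02 = 0.06 W/m*K

0.06 W/m*K


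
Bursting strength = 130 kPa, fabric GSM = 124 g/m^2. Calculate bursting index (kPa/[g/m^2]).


Formula: Bursting Index = Bursting Strength / Fabric GSM
BI = 130 kPa / 124 g/m^2
BI = 1.048 kPa/(g/m^2)

1.048 kPa/(g/m^2)


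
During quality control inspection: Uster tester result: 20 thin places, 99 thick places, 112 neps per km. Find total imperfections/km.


Formula: Total = thin places + thick places + neps
Total = 20 + 99 + 112
Total = 231 imperfections/km

231 imperfections/km


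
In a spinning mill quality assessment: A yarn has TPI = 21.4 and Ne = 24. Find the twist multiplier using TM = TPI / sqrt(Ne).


Formula: TM = TPI / sqrt(Ne)
Step 1: sqrt(Ne) = sqrt(24) = 4.899
Step 2: TM = 21.4 / 4.899 = 4.37

4.37 TM


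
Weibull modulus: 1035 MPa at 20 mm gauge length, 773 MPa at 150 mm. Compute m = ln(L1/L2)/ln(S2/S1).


Formula: m = ln(L1/L2) / ln(S2/S1)
Step 1: ln(L1/L2) = ln(20/150) = -2.01490
Step 2: S2/S1 = 773/1035 = 0.74686
Step 3: ln(S2/S1) = ln(0.74686) = -0.29188
Step 4: m = -2.01490 / -0.29188 = 6.90

6.90 (Weibull m)


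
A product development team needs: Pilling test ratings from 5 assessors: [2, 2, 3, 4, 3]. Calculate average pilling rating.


Formula: Mean = sum / count
Sum = 2 + 2 + 3 + 4 + 3 = 14
Mean = 14 / 5 = 2.8

2.8


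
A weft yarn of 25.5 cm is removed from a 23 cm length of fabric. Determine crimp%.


Formula: Crimp% = ((L_yarn - L_fabric) / L_fabric) * 100
Step 1: Extension = 25.5 - 23 = 2.5 cm
Step 2: Crimp% = (2.5 / 23) * 100
Step 3: Crimp% = 0.108696 * 100 = 10.8696% ≈ 10.9%

10.9%


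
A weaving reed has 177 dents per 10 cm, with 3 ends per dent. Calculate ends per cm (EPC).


Formula: EPC = (dents per 10 cm * ends per dent) / 10
Step 1: Total ends per 10 cm = 177 * 3 = 531
Step 2: EPC = 531 / 10 = 53.1 ends/cm

53.1 ends/cm


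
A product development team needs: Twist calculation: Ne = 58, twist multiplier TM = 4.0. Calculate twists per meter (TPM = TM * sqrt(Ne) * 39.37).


Formula: TPM = TM * sqrt(Ne) * 39.37
Step 1: sqrt(Ne) = sqrt(58) = 7.6158
Step 2: TM * sqrt(Ne) = 4.0 * 7.6158 = 30.4632
Step 3: TPM = 30.4632 * 39.37 = 1199 twists/m

1199 twists/m


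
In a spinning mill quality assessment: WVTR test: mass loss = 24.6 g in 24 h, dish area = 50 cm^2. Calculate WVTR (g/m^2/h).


Formula: WVTR = mass_loss / (area * time)
Step 1: Convert area: 50 cm^2 = 0.005 m^2
Step 2: WVTR = 24.6 g / (0.005 m^2 * 24 h)
Step 3: WVTR = 24.6 / 0.12 = 205.0 g/m^2/h

205.0 g/m^2/h


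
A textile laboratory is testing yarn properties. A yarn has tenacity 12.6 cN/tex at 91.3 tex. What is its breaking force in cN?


Formula: Breaking force = Tenacity * Linear density
F = 12.6 cN/tex * 91.3 tex
F = 1150.38 cN

1150.38 cN


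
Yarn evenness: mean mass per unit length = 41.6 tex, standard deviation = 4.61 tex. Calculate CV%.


Formula: CV% = (standard deviation / mean) * 100
Step 1: Ratio = 4.61 / 41.6 = 0.110817
Step 2: CV% = 0.110817 * 100 = 11.0817% ≈ 11.1%

11.1%


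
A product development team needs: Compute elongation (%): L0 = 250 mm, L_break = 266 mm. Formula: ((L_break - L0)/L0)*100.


Formula: Elongation (%) = ((L_break - L0) / L0) * 100
Step 1: Extension = 266 - 250 = 16 mm
Step 2: Elongation = (16 / 250) * 100
Step 3: Elongation = 0.064 * 100 = 6.4%

6.4%


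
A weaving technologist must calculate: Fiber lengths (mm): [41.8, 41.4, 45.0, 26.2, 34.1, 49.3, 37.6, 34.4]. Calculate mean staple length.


Formula: Mean = sum of lengths / count
Sum = 41.8 + 41.4 + 45.0 + 26.2 + 34.1 + 49.3 + 37.6 + 34.4
Sum = 309.8 mm
Mean = 309.8 / 8 = 38.73 mm

38.73 mm


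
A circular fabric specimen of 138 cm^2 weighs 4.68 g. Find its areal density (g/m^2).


Formula: GSM = mass_g / area_m2
Step 1: Convert area: 138 cm^2 = 138 / 10000 = 0.0138 m^2
Step 2: GSM = 4.68 g / 0.0138 m^2 = 339.1 g/m^2

339.1 g/m^2


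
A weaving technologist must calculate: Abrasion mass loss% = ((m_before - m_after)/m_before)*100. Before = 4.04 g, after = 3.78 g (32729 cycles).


Formula: Mass loss% = ((m_before - m_after) / m_before) * 100
Step 1: Mass loss = 4.04 - 3.78 = 0.26 g
Step 2: Ratio = 0.26 / 4.04 = 0.0643564
Step 3: Mass loss% = 0.0643564 * 100 = 6.43564% ≈ 6.44%

6.44%


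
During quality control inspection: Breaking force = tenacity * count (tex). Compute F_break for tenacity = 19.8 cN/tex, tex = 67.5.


Formula: Breaking force = Tenacity * Linear density
F = 19.8 cN/tex * 67.5 tex
F = 1336.50 cN

1336.50 cN


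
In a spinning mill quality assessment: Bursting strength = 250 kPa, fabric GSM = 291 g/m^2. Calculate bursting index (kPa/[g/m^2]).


Formula: Bursting Index = Bursting Strength / Fabric GSM
BI = 250 kPa / 291 g/m^2
BI = 0.859 kPa/(g/m^2)

0.859 kPa/(g/m^2)


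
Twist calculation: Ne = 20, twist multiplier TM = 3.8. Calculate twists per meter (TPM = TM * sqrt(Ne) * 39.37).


Formula: TPM = TM * sqrt(Ne) * 39.37
Step 1: sqrt(Ne) = sqrt(20) = 4.4721
Step 2: TM * sqrt(Ne) = 3.8 * 4.4721 = 16.994
Step 3: TPM = 16.994 * 39.37 = 669 twists/m

669 twists/m


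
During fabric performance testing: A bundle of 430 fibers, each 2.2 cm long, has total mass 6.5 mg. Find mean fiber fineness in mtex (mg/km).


Formula: fineness (mtex) = mass (mg) / total length (km) = (mass_mg / total_length_m) * 1000
Step 1: Convert fiber length: 2.2 cm = 0.022 m
Step 2: Total fiber length = 430 * 0.022 = 9.46 m
Step 3: Linear density = 6.5 mg / 9.46 m = 0.6871 mg/m
Step 4: fineness = 0.6871 * 1000 = 687.1 mtex

687.1 mtex


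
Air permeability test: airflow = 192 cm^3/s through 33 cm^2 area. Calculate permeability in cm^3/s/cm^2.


Formula: Air Permeability = Airflow / Test Area
AP = 192 cm^3/s / 33 cm^2
AP = 5.8 cm^3/s/cm^2

5.8 cm^3/s/cm^2


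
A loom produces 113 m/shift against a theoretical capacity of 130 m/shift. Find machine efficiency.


Formula: Efficiency% = (Actual output / Theoretical output) * 100
Efficiency% = (113 / 130) * 100
Efficiency% = 0.869231 * 100 = 86.9231% ≈ 86.9%

86.9%


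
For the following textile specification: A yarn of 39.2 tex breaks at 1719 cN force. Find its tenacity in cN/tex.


Formula: Tenacity = Breaking force / Linear density
Tenacity = 1719 cN / 39.2 tex
Tenacity = 43.85 cN/tex

43.85 cN/tex


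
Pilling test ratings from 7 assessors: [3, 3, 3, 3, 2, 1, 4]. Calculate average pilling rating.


Formula: Mean = sum / count
Sum = 3 + 3 + 3 + 3 + 2 + 1 + 4 = 19
Mean = 19 / 7 = 2.7

2.7


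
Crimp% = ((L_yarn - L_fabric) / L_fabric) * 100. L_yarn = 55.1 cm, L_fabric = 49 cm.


Formula: Crimp% = ((L_yarn - L_fabric) / L_fabric) * 100
Step 1: Extension = 55.1 - 49 = 6.1 cm
Step 2: Crimp% = (6.1 / 49) * 100
Step 3: Crimp% = 0.12449 * 100 = 12.449% ≈ 12.4%

12.4%


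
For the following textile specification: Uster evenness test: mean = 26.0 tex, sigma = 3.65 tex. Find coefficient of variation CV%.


Formula: CV% = (standard deviation / mean) * 100
Step 1: Ratio = 3.65 / 26.0 = 0.140385
Step 2: CV% = 0.140385 * 100 = 14.0385% ≈ 14.0%

14.0%


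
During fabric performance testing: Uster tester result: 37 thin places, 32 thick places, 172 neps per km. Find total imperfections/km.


Formula: Total = thin places + thick places + neps
Total = 37 + 32 + 172
Total = 241 imperfections/km

241 imperfections/km


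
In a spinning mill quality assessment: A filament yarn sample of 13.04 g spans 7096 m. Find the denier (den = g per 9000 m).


Formula: den = (mass_g / length_m) * 9000
Substituting: den = (13.04 / 7096) * 9000
Intermediate: 13.04 / 7096 = 0.00183766 g/m
den = 0.00183766 * 9000 = 16.5 denier

16.5 denier


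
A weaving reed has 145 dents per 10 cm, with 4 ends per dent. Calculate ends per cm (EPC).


Formula: EPC = (dents per 10 cm * ends per dent) / 10
Step 1: Total ends per 10 cm = 145 * 4 = 580
Step 2: EPC = 580 / 10 = 58.0 ends/cm

58.0 ends/cm


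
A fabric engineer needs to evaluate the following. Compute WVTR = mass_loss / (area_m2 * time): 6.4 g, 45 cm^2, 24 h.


Formula: WVTR = mass_loss / (area * time)
Step 1: Convert area: 45 cm^2 = 0.0045 m^2
Step 2: WVTR = 6.4 g / (0.0045 m^2 * 24 h)
Step 3: WVTR = 6.4 / 0.108 = 59.3 g/m^2/h

59.3 g/m^2/h


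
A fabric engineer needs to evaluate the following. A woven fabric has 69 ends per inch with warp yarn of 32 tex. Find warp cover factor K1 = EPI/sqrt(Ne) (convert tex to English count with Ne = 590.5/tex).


Formula: K1 = EPI / sqrt(Ne), with Ne = 590.5 / tex_warp
Step 1: Ne = 590.5 / 32 = 18.453
Step 2: sqrt(Ne) = sqrt(18.453) = 4.2957
Step 3: K1 = 69 / 4.2957 = 16.1

16.1


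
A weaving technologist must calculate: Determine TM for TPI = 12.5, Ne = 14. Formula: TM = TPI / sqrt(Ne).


Formula: TM = TPI / sqrt(Ne)
Step 1: sqrt(Ne) = sqrt(14) = 3.7417
Step 2: TM = 12.5 / 3.7417 = 3.34

3.34 TM


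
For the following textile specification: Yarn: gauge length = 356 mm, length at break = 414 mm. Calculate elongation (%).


Formula: Elongation (%) = ((L_break - L0) / L0) * 100
Step 1: Extension = 414 - 356 = 58 mm
Step 2: Elongation = (58 / 356) * 100
Step 3: Elongation = 0.162921 * 100 = 16.2921% ≈ 16.3%

16.3%


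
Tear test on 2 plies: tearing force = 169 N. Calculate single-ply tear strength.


Formula: Per-ply strength = Total force / Number of plies
Per-ply = 169 N / 2
Per-ply = 84.5 N

84.5 N


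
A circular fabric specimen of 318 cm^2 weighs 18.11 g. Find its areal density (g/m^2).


Formula: GSM = mass_g / area_m2
Step 1: Convert area: 318 cm^2 = 318 / 10000 = 0.0318 m^2
Step 2: GSM = 18.11 g / 0.0318 m^2 = 569.5 g/m^2

569.5 g/m^2


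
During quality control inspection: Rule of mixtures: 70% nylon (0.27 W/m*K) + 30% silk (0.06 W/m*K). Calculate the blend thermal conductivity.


Formula: Blend property = (fraction_A * property_A) + (fraction_B * property_B)
Step 1: Contribution A = 70/100 * 0.27 W/m*K = 0.189 W/m*K
Step 2: Contribution B = 30/100 * 0.06 W/m*K = 0.018 W/m*K
Step 3: Blend thermal conductivity = 0.189 + 0.018 = 0.207 W/m*K

0.207 W/m*K


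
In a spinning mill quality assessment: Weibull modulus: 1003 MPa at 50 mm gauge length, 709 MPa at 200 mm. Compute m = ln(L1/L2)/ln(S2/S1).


Formula: m = ln(L1/L2) / ln(S2/S1)
Step 1: ln(L1/L2) = ln(50/200) = -1.38629
Step 2: S2/S1 = 709/1003 = 0.70688
Step 3: ln(S2/S1) = ln(0.70688) = -0.34689
Step 4: m = -1.38629 / -0.34689 = 4.00

4.00 (Weibull m)


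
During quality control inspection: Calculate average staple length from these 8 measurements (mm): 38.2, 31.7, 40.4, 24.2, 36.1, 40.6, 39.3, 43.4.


Formula: Mean = sum of lengths / count
Sum = 38.2 + 31.7 + 40.4 + 24.2 + 36.1 + 40.6 + 39.3 + 43.4
Sum = 293.9 mm
Mean = 293.9 / 8 = 36.74 mm

36.74 mm


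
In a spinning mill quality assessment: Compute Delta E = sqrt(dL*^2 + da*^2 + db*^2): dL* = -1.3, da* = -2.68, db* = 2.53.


Formula: Delta E = sqrt(dL*^2 + da*^2 + db*^2)
Step 1: dL*^2 = (-1.3)^2 = 1.69
Step 2: da*^2 = (-2.68)^2 = 7.1824
Step 3: db*^2 = 2.53^2 = 6.4009
Step 4: Sum = 1.69 + 7.1824 + 6.4009 = 15.2733
Step 5: Delta E = sqrt(15.2733) = 3.91

3.91 Delta E


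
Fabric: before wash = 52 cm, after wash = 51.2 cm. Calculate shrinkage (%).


Formula: Shrinkage% = ((L_before - L_after) / L_before) * 100
Step 1: Shrinkage = 52 - 51.2 = 0.8 cm
Step 2: Shrinkage% = (0.8 / 52) * 100
Step 3: Shrinkage% = 0.015385 * 100 = 1.5385% ≈ 1.5%

1.5%


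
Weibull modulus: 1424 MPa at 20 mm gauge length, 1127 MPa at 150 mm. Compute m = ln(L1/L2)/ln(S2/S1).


Formula: m = ln(L1/L2) / ln(S2/S1)
Step 1: ln(L1/L2) = ln(20/150) = -2.01490
Step 2: S2/S1 = 1127/1424 = 0.79143
Step 3: ln(S2/S1) = ln(0.79143) = -0.23391
Step 4: m = -2.01490 / -0.23391 = 8.61

8.61 (Weibull m)


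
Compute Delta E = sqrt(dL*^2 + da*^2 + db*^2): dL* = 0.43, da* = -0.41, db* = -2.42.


Formula: Delta E = sqrt(dL*^2 + da*^2 + db*^2)
Step 1: dL*^2 = 0.43^2 = 0.1849
Step 2: da*^2 = (-0.41)^2 = 0.1681
Step 3: db*^2 = (-2.42)^2 = 5.8564
Step 4: Sum = 0.1849 + 0.1681 + 5.8564 = 6.2094
Step 5: Delta E = sqrt(6.2094) = 2.49

2.49 Delta E


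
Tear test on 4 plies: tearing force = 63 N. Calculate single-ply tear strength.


Formula: Per-ply strength = Total force / Number of plies
Per-ply = 63 N / 4
Per-ply = 15.75 N

15.75 N


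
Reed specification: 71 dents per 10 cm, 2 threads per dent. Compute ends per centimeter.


Formula: EPC = (dents per 10 cm * ends per dent) / 10
Step 1: Total ends per 10 cm = 71 * 2 = 142
Step 2: EPC = 142 / 10 = 14.2 ends/cm

14.2 ends/cm


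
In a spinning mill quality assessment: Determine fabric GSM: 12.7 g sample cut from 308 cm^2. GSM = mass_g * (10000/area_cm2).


Formula: GSM = mass_g / area_m2
Step 1: Convert area: 308 cm^2 = 308 / 10000 = 0.0308 m^2
Step 2: GSM = 12.7 g / 0.0308 m^2 = 412.3 g/m^2

412.3 g/m^2


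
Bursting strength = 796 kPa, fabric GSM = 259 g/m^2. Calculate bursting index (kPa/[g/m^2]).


Formula: Bursting Index = Bursting Strength / Fabric GSM
BI = 796 kPa / 259 g/m^2
BI = 3.073 kPa/(g/m^2)

3.073 kPa/(g/m^2)


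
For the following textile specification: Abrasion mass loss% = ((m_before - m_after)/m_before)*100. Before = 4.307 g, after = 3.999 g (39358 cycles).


Formula: Mass loss% = ((m_before - m_after) / m_before) * 100
Step 1: Mass loss = 4.307 - 3.999 = 0.308 g
Step 2: Ratio = 0.308 / 4.307 = 0.0715115
Step 3: Mass loss% = 0.0715115 * 100 = 7.15115% ≈ 7.15%

7.15%


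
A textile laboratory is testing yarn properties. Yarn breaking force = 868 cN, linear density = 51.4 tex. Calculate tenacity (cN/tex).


Formula: Tenacity = Breaking force / Linear density
Tenacity = 868 cN / 51.4 tex
Tenacity = 16.89 cN/tex

16.89 cN/tex


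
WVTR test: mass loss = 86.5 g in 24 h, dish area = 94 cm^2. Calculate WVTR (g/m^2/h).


Formula: WVTR = mass_loss / (area * time)
Step 1: Convert area: 94 cm^2 = 0.0094 m^2
Step 2: WVTR = 86.5 g / (0.0094 m^2 * 24 h)
Step 3: WVTR = 86.5 / 0.2256 = 383.4 g/m^2/h

383.4 g/m^2/h


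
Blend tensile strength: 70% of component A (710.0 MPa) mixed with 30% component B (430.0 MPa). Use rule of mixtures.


Formula: Blend property = (fraction_A * property_A) + (fraction_B * property_B)
Step 1: Contribution A = 70/100 * 710.0 MPa = 497.0 MPa
Step 2: Contribution B = 30/100 * 430.0 MPa = 129.0 MPa
Step 3: Blend tensile strength = 497.0 + 129.0 = 626.0 MPa

626.0 MPa


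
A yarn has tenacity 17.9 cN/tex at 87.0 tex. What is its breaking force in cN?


Formula: Breaking force = Tenacity * Linear density
F = 17.9 cN/tex * 87.0 tex
F = 1557.30 cN

1557.30 cN


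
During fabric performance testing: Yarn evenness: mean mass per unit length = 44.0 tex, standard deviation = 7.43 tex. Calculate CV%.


Formula: CV% = (standard deviation / mean) * 100
Step 1: Ratio = 7.43 / 44.0 = 0.168864
Step 2: CV% = 0.168864 * 100 = 16.8864% ≈ 16.9%

16.9%


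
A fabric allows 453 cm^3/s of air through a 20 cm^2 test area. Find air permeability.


Formula: Air Permeability = Airflow / Test Area
AP = 453 cm^3/s / 20 cm^2
AP = 22.7 cm^3/s/cm^2

22.7 cm^3/s/cm^2


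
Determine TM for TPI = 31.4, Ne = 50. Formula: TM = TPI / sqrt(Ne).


Formula: TM = TPI / sqrt(Ne)
Step 1: sqrt(Ne) = sqrt(50) = 7.0711
Step 2: TM = 31.4 / 7.0711 = 4.44

4.44 TM


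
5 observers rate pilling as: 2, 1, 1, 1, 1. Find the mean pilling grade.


Formula: Mean = sum / count
Sum = 2 + 1 + 1 + 1 + 1 = 6
Mean = 6 / 5 = 1.2

1.2


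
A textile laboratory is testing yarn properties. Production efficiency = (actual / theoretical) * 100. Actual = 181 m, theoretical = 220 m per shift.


Formula: Efficiency% = (Actual output / Theoretical output) * 100
Efficiency% = (181 / 220) * 100
Efficiency% = 0.822727 * 100 = 82.2727% ≈ 82.3%

82.3%


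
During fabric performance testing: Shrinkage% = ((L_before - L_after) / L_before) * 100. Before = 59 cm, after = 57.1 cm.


Formula: Shrinkage% = ((L_before - L_after) / L_before) * 100
Step 1: Shrinkage = 59 - 57.1 = 1.9 cm
Step 2: Shrinkage% = (1.9 / 59) * 100
Step 3: Shrinkage% = 0.032203 * 100 = 3.2203% ≈ 3.2%

3.2%


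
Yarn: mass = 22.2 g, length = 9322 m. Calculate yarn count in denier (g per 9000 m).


Formula: den = (mass_g / length_m) * 9000
Substituting: den = (22.2 / 9322) * 9000
Intermediate: 22.2 / 9322 = 0.00238146 g/m
den = 0.00238146 * 9000 = 21.4 denier

21.4 denier


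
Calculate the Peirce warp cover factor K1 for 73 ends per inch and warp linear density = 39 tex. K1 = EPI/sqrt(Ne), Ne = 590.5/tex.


Formula: K1 = EPI / sqrt(Ne), with Ne = 590.5 / tex_warp
Step 1: Ne = 590.5 / 39 = 15.141
Step 2: sqrt(Ne) = sqrt(15.141) = 3.8911
Step 3: K1 = 73 / 3.8911 = 18.8

18.8


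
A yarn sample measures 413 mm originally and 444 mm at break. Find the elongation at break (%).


Formula: Elongation (%) = ((L_break - L0) / L0) * 100
Step 1: Extension = 444 - 413 = 31 mm
Step 2: Elongation = (31 / 413) * 100
Step 3: Elongation = 0.075061 * 100 = 7.5061% ≈ 7.5%

7.5%


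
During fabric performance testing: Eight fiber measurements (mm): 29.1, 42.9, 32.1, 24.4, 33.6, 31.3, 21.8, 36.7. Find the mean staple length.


Formula: Mean = sum of lengths / count
Sum = 29.1 + 42.9 + 32.1 + 24.4 + 33.6 + 31.3 + 21.8 + 36.7
Sum = 251.9 mm
Mean = 251.9 / 8 = 31.49 mm

31.49 mm


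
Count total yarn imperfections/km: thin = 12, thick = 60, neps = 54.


Formula: Total = thin places + thick places + neps
Total = 12 + 60 + 54
Total = 126 imperfections/km

126 imperfections/km


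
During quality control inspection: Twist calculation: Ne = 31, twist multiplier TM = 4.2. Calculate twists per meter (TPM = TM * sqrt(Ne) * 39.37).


Formula: TPM = TM * sqrt(Ne) * 39.37
Step 1: sqrt(Ne) = sqrt(31) = 5.5678
Step 2: TM * sqrt(Ne) = 4.2 * 5.5678 = 23.3848
Step 3: TPM = 23.3848 * 39.37 = 921 twists/m

921 twists/m


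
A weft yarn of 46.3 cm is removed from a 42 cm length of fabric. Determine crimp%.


Formula: Crimp% = ((L_yarn - L_fabric) / L_fabric) * 100
Step 1: Extension = 46.3 - 42 = 4.3 cm
Step 2: Crimp% = (4.3 / 42) * 100
Step 3: Crimp% = 0.102381 * 100 = 10.2381% ≈ 10.2%

10.2%


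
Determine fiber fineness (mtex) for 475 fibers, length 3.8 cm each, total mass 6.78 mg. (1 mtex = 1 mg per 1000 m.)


Formula: fineness (mtex) = mass (mg) / total length (km) = (mass_mg / total_length_m) * 1000
Step 1: Convert fiber length: 3.8 cm = 0.038 m
Step 2: Total fiber length = 475 * 0.038 = 18.05 m
Step 3: Linear density = 6.78 mg / 18.05 m = 0.3756 mg/m
Step 4: fineness = 0.3756 * 1000 = 375.6 mtex

375.6 mtex


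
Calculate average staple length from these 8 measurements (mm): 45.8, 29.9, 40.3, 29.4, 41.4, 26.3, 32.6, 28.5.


Formula: Mean = sum of lengths / count
Sum = 45.8 + 29.9 + 40.3 + 29.4 + 41.4 + 26.3 + 32.6 + 28.5
Sum = 274.2 mm
Mean = 274.2 / 8 = 34.28 mm

34.28 mm


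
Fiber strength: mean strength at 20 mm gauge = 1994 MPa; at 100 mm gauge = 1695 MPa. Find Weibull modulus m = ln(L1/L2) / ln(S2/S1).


Formula: m = ln(L1/L2) / ln(S2/S1)
Step 1: ln(L1/L2) = ln(20/100) = -1.60944
Step 2: S2/S1 = 1695/1994 = 0.85005
Step 3: ln(S2/S1) = ln(0.85005) = -0.16246
Step 4: m = -1.60944 / -0.16246 = 9.91

9.91 (Weibull m)


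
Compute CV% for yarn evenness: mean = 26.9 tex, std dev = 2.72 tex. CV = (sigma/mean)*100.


Formula: CV% = (standard deviation / mean) * 100
Step 1: Ratio = 2.72 / 26.9 = 0.101115
Step 2: CV% = 0.101115 * 100 = 10.1115% ≈ 10.1%

10.1%


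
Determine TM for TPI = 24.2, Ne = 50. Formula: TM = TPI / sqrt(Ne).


Formula: TM = TPI / sqrt(Ne)
Step 1: sqrt(Ne) = sqrt(50) = 7.0711
Step 2: TM = 24.2 / 7.0711 = 3.42

3.42 TM


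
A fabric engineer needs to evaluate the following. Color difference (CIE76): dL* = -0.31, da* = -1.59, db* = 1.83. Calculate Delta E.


Formula: Delta E = sqrt(dL*^2 + da*^2 + db*^2)
Step 1: dL*^2 = (-0.31)^2 = 0.0961
Step 2: da*^2 = (-1.59)^2 = 2.5281
Step 3: db*^2 = 1.83^2 = 3.3489
Step 4: Sum = 0.0961 + 2.5281 + 3.3489 = 5.9731
Step 5: Delta E = sqrt(5.9731) = 2.44

2.44 Delta E


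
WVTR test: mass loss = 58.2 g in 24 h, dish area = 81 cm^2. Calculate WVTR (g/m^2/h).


Formula: WVTR = mass_loss / (area * time)
Step 1: Convert area: 81 cm^2 = 0.0081 m^2
Step 2: WVTR = 58.2 g / (0.0081 m^2 * 24 h)
Step 3: WVTR = 58.2 / 0.1944 = 299.4 g/m^2/h

299.4 g/m^2/h


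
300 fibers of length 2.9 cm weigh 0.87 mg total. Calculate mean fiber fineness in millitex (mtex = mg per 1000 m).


Formula: fineness (mtex) = mass (mg) / total length (km) = (mass_mg / total_length_m) * 1000
Step 1: Convert fiber length: 2.9 cm = 0.029 m
Step 2: Total fiber length = 300 * 0.029 = 8.7 m
Step 3: Linear density = 0.87 mg / 8.7 m = 0.1000 mg/m
Step 4: fineness = 0.1000 * 1000 = 100.0 mtex

100.0 mtex


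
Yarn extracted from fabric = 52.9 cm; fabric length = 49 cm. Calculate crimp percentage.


Formula: Crimp% = ((L_yarn - L_fabric) / L_fabric) * 100
Step 1: Extension = 52.9 - 49 = 3.9 cm
Step 2: Crimp% = (3.9 / 49) * 100
Step 3: Crimp% = 0.079592 * 100 = 7.9592% ≈ 8.0%

8.0%


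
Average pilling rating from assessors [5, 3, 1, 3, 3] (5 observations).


Formula: Mean = sum / count
Sum = 5 + 3 + 1 + 3 + 3 = 15
Mean = 15 / 5 = 3.0

3.0


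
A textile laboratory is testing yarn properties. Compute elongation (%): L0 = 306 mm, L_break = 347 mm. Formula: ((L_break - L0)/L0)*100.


Formula: Elongation (%) = ((L_break - L0) / L0) * 100
Step 1: Extension = 347 - 306 = 41 mm
Step 2: Elongation = (41 / 306) * 100
Step 3: Elongation = 0.133987 * 100 = 13.3987% ≈ 13.4%

13.4%


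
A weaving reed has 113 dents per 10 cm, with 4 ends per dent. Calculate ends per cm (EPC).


Formula: EPC = (dents per 10 cm * ends per dent) / 10
Step 1: Total ends per 10 cm = 113 * 4 = 452
Step 2: EPC = 452 / 10 = 45.2 ends/cm

45.2 ends/cm


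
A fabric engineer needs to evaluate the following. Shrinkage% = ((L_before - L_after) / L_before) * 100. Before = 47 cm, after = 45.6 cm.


Formula: Shrinkage% = ((L_before - L_after) / L_before) * 100
Step 1: Shrinkage = 47 - 45.6 = 1.4 cm
Step 2: Shrinkage% = (1.4 / 47) * 100
Step 3: Shrinkage% = 0.029787 * 100 = 2.9787% ≈ 3.0%

3.0%


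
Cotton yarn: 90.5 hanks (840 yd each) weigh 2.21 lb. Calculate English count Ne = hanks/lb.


Formula: Ne = hanks / mass_lb
Substituting: Ne = 90.5 / 2.21
Ne = 41.0

41.0 Ne


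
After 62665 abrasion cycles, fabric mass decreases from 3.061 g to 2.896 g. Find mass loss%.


Formula: Mass loss% = ((m_before - m_after) / m_before) * 100
Step 1: Mass loss = 3.061 - 2.896 = 0.165 g
Step 2: Ratio = 0.165 / 3.061 = 0.053904
Step 3: Mass loss% = 0.053904 * 100 = 5.3904% ≈ 5.39%

5.39%


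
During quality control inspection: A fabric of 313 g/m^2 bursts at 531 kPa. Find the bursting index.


Formula: Bursting Index = Bursting Strength / Fabric GSM
BI = 531 kPa / 313 g/m^2
BI = 1.696 kPa/(g/m^2)

1.696 kPa/(g/m^2)


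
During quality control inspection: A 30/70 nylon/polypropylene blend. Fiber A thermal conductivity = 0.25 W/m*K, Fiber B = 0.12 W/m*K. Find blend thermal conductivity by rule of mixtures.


Formula: Blend property = (fraction_A * property_A) + (fraction_B * property_B)
Step 1: Contribution A = 30/100 * 0.25 W/m*K = 0.075 W/m*K
Step 2: Contribution B = 70/100 * 0.12 W/m*K = 0.084 W/m*K
Step 3: Blend thermal conductivity = 0.075 + 0.084 = 0.159 W/m*K

0.159 W/m*K


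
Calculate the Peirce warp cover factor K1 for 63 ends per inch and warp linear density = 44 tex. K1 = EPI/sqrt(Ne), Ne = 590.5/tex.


Formula: K1 = EPI / sqrt(Ne), with Ne = 590.5 / tex_warp
Step 1: Ne = 590.5 / 44 = 13.42
Step 2: sqrt(Ne) = sqrt(13.42) = 3.6633
Step 3: K1 = 63 / 3.6633 = 17.2

17.2


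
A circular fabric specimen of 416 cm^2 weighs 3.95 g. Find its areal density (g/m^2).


Formula: GSM = mass_g / area_m2
Step 1: Convert area: 416 cm^2 = 416 / 10000 = 0.0416 m^2
Step 2: GSM = 3.95 g / 0.0416 m^2 = 95.0 g/m^2

95.0 g/m^2


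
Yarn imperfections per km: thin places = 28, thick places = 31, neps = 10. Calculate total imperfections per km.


Formula: Total = thin places + thick places + neps
Total = 28 + 31 + 10
Total = 69 imperfections/km

69 imperfections/km


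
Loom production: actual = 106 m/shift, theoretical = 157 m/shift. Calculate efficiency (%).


Formula: Efficiency% = (Actual output / Theoretical output) * 100
Efficiency% = (106 / 157) * 100
Efficiency% = 0.675159 * 100 = 67.5159% ≈ 67.5%

67.5%


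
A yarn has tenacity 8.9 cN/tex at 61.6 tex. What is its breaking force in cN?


Formula: Breaking force = Tenacity * Linear density
F = 8.9 cN/tex * 61.6 tex
F = 548.24 cN

548.24 cN


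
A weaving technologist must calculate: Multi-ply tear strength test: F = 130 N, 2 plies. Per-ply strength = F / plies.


Formula: Per-ply strength = Total force / Number of plies
Per-ply = 130 N / 2
Per-ply = 65 N

65 N


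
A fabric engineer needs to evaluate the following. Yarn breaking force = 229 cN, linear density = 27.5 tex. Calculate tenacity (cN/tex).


Formula: Tenacity = Breaking force / Linear density
Tenacity = 229 cN / 27.5 tex
Tenacity = 8.33 cN/tex

8.33 cN/tex


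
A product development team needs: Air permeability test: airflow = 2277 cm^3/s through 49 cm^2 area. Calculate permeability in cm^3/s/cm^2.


Formula: Air Permeability = Airflow / Test Area
AP = 2277 cm^3/s / 49 cm^2
AP = 46.5 cm^3/s/cm^2

46.5 cm^3/s/cm^2


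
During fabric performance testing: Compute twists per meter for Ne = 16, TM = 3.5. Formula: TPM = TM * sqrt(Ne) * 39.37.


Formula: TPM = TM * sqrt(Ne) * 39.37
Step 1: sqrt(Ne) = sqrt(16) = 4
Step 2: TM * sqrt(Ne) = 3.5 * 4 = 14
Step 3: TPM = 14 * 39.37 = 551 twists/m

551 twists/m


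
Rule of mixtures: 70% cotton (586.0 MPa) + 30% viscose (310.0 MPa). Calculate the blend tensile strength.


Formula: Blend property = (fraction_A * property_A) + (fraction_B * property_B)
Step 1: Contribution A = 70/100 * 586.0 MPa = 410.2 MPa
Step 2: Contribution B = 30/100 * 310.0 MPa = 93.0 MPa
Step 3: Blend tensile strength = 410.2 + 93.0 = 503.2 MPa

503.2 MPa


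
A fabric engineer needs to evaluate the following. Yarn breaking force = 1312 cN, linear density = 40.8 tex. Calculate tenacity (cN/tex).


Formula: Tenacity = Breaking force / Linear density
Tenacity = 1312 cN / 40.8 tex
Tenacity = 32.16 cN/tex

32.16 cN/tex


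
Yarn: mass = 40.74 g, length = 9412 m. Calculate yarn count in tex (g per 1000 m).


Formula: Tex = (mass_g / length_m) * 1000
Substituting: Tex = (40.74 / 9412) * 1000
Intermediate: 40.74 / 9412 = 0.00432852 g/m
Tex = 0.00432852 * 1000 = 4.33 tex

4.33 tex


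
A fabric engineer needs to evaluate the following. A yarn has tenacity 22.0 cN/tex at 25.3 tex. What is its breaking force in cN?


Formula: Breaking force = Tenacity * Linear density
F = 22.0 cN/tex * 25.3 tex
F = 556.60 cN

556.60 cN


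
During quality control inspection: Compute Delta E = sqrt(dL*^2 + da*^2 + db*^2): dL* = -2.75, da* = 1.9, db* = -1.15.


Formula: Delta E = sqrt(dL*^2 + da*^2 + db*^2)
Step 1: dL*^2 = (-2.75)^2 = 7.5625
Step 2: da*^2 = 1.9^2 = 3.61
Step 3: db*^2 = (-1.15)^2 = 1.3225
Step 4: Sum = 7.5625 + 3.61 + 1.3225 = 12.495
Step 5: Delta E = sqrt(12.495) = 3.53

3.53 Delta E


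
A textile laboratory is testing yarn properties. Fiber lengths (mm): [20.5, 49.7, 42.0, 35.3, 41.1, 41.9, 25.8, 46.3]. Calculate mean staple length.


Formula: Mean = sum of lengths / count
Sum = 20.5 + 49.7 + 42.0 + 35.3 + 41.1 + 41.9 + 25.8 + 46.3
Sum = 302.6 mm
Mean = 302.6 / 8 = 37.83 mm

37.83 mm


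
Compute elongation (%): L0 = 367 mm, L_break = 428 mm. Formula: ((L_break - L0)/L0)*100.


Formula: Elongation (%) = ((L_break - L0) / L0) * 100
Step 1: Extension = 428 - 367 = 61 mm
Step 2: Elongation = (61 / 367) * 100
Step 3: Elongation = 0.166213 * 100 = 16.6213% ≈ 16.6%

16.6%


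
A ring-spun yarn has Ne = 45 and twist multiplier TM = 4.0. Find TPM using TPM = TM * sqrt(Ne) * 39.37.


Formula: TPM = TM * sqrt(Ne) * 39.37
Step 1: sqrt(Ne) = sqrt(45) = 6.7082
Step 2: TM * sqrt(Ne) = 4.0 * 6.7082 = 26.8328
Step 3: TPM = 26.8328 * 39.37 = 1056 twists/m

1056 twists/m


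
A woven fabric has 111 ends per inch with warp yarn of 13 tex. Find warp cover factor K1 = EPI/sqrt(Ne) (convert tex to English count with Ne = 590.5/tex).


Formula: K1 = EPI / sqrt(Ne), with Ne = 590.5 / tex_warp
Step 1: Ne = 590.5 / 13 = 45.423
Step 2: sqrt(Ne) = sqrt(45.423) = 6.7397
Step 3: K1 = 111 / 6.7397 = 16.5

16.5


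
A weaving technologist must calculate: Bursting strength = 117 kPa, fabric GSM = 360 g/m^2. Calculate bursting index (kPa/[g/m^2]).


Formula: Bursting Index = Bursting Strength / Fabric GSM
BI = 117 kPa / 360 g/m^2
BI = 0.325 kPa/(g/m^2)

0.325 kPa/(g/m^2)


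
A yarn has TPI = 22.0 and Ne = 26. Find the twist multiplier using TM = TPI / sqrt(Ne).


Formula: TM = TPI / sqrt(Ne)
Step 1: sqrt(Ne) = sqrt(26) = 5.099
Step 2: TM = 22.0 / 5.099 = 4.31

4.31 TM


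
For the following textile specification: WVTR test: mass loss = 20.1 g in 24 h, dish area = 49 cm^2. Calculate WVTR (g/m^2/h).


Formula: WVTR = mass_loss / (area * time)
Step 1: Convert area: 49 cm^2 = 0.0049 m^2
Step 2: WVTR = 20.1 g / (0.0049 m^2 * 24 h)
Step 3: WVTR = 20.1 / 0.1176 = 170.9 g/m^2/h

170.9 g/m^2/h


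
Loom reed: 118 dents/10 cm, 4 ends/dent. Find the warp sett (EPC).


Formula: EPC = (dents per 10 cm * ends per dent) / 10
Step 1: Total ends per 10 cm = 118 * 4 = 472
Step 2: EPC = 472 / 10 = 47.2 ends/cm

47.2 ends/cm


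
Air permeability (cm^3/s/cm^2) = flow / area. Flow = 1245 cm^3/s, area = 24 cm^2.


Formula: Air Permeability = Airflow / Test Area
AP = 1245 cm^3/s / 24 cm^2
AP = 51.9 cm^3/s/cm^2

51.9 cm^3/s/cm^2


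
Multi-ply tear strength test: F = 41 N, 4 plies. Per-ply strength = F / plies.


Formula: Per-ply strength = Total force / Number of plies
Per-ply = 41 N / 4
Per-ply = 10.25 N

10.25 N


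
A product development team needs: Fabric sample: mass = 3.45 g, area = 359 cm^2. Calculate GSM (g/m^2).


Formula: GSM = mass_g / area_m2
Step 1: Convert area: 359 cm^2 = 359 / 10000 = 0.0359 m^2
Step 2: GSM = 3.45 g / 0.0359 m^2 = 96.1 g/m^2

96.1 g/m^2


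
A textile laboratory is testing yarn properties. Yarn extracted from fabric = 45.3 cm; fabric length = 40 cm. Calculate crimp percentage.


Formula: Crimp% = ((L_yarn - L_fabric) / L_fabric) * 100
Step 1: Extension = 45.3 - 40 = 5.3 cm
Step 2: Crimp% = (5.3 / 40) * 100
Step 3: Crimp% = 0.1325 * 100 = 13.25% ≈ 13.3%

13.3%


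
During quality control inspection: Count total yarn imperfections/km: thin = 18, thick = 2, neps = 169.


Formula: Total = thin places + thick places + neps
Total = 18 + 2 + 169
Total = 189 imperfections/km

189 imperfections/km


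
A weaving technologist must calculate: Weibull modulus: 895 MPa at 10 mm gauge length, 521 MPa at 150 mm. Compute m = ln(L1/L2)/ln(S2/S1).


Formula: m = ln(L1/L2) / ln(S2/S1)
Step 1: ln(L1/L2) = ln(10/150) = -2.70805
Step 2: S2/S1 = 521/895 = 0.58212
Step 3: ln(S2/S1) = ln(0.58212) = -0.54108
Step 4: m = -2.70805 / -0.54108 = 5.00

5.00 (Weibull m)


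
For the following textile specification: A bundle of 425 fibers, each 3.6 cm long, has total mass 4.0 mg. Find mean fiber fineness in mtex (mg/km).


Formula: fineness (mtex) = mass (mg) / total length (km) = (mass_mg / total_length_m) * 1000
Step 1: Convert fiber length: 3.6 cm = 0.036 m
Step 2: Total fiber length = 425 * 0.036 = 15.3 m
Step 3: Linear density = 4.0 mg / 15.3 m = 0.2614 mg/m
Step 4: fineness = 0.2614 * 1000 = 261.4 mtex

261.4 mtex


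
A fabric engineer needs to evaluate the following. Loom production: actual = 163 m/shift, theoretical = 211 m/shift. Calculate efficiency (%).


Formula: Efficiency% = (Actual output / Theoretical output) * 100
Efficiency% = (163 / 211) * 100
Efficiency% = 0.772512 * 100 = 77.2512% ≈ 77.3%

77.3%


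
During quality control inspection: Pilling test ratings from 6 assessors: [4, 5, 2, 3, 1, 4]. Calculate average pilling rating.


Formula: Mean = sum / count
Sum = 4 + 5 + 2 + 3 + 1 + 4 = 19
Mean = 19 / 6 = 3.2

3.2


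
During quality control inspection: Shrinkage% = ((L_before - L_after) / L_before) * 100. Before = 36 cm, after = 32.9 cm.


Formula: Shrinkage% = ((L_before - L_after) / L_before) * 100
Step 1: Shrinkage = 36 - 32.9 = 3.1 cm
Step 2: Shrinkage% = (3.1 / 36) * 100
Step 3: Shrinkage% = 0.086111 * 100 = 8.6111% ≈ 8.6%

8.6%


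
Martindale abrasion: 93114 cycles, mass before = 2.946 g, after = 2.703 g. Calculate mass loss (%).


Formula: Mass loss% = ((m_before - m_after) / m_before) * 100
Step 1: Mass loss = 2.946 - 2.703 = 0.243 g
Step 2: Ratio = 0.243 / 2.946 = 0.0824847
Step 3: Mass loss% = 0.0824847 * 100 = 8.24847% ≈ 8.25%

8.25%


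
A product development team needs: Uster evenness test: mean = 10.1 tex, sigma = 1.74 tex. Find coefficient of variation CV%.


Formula: CV% = (standard deviation / mean) * 100
Step 1: Ratio = 1.74 / 10.1 = 0.172277
Step 2: CV% = 0.172277 * 100 = 17.2277% ≈ 17.2%

17.2%


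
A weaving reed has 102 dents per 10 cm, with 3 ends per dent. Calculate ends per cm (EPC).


Formula: EPC = (dents per 10 cm * ends per dent) / 10
Step 1: Total ends per 10 cm = 102 * 3 = 306
Step 2: EPC = 306 / 10 = 30.6 ends/cm

30.6 ends/cm


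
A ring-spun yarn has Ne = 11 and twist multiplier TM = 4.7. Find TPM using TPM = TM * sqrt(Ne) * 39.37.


Formula: TPM = TM * sqrt(Ne) * 39.37
Step 1: sqrt(Ne) = sqrt(11) = 3.3166
Step 2: TM * sqrt(Ne) = 4.7 * 3.3166 = 15.588
Step 3: TPM = 15.588 * 39.37 = 614 twists/m

614 twists/m


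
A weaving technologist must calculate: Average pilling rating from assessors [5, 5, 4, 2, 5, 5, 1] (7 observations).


Formula: Mean = sum / count
Sum = 5 + 5 + 4 + 2 + 5 + 5 + 1 = 27
Mean = 27 / 7 = 3.9

3.9


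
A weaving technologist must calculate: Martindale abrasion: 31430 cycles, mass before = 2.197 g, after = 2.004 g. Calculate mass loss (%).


Formula: Mass loss% = ((m_before - m_after) / m_before) * 100
Step 1: Mass loss = 2.197 - 2.004 = 0.193 g
Step 2: Ratio = 0.193 / 2.197 = 0.0878471
Step 3: Mass loss% = 0.0878471 * 100 = 8.78471% ≈ 8.78%

8.78%


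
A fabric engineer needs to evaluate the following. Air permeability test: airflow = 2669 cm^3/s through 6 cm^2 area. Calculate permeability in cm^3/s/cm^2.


Formula: Air Permeability = Airflow / Test Area
AP = 2669 cm^3/s / 6 cm^2
AP = 444.8 cm^3/s/cm^2

444.8 cm^3/s/cm^2


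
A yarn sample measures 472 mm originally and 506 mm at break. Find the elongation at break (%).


Formula: Elongation (%) = ((L_break - L0) / L0) * 100
Step 1: Extension = 506 - 472 = 34 mm
Step 2: Elongation = (34 / 472) * 100
Step 3: Elongation = 0.072034 * 100 = 7.2034% ≈ 7.2%

7.2%


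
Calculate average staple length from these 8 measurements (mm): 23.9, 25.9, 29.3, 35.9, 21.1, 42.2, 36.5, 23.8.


Formula: Mean = sum of lengths / count
Sum = 23.9 + 25.9 + 29.3 + 35.9 + 21.1 + 42.2 + 36.5 + 23.8
Sum = 238.6 mm
Mean = 238.6 / 8 = 29.83 mm

29.83 mm


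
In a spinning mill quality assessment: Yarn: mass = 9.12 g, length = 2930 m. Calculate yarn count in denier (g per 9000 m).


Formula: den = (mass_g / length_m) * 9000
Substituting: den = (9.12 / 2930) * 9000
Intermediate: 9.12 / 2930 = 0.00311263 g/m
den = 0.00311263 * 9000 = 28.0 denier

28.0 denier


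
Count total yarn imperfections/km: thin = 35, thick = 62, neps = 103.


Formula: Total = thin places + thick places + neps
Total = 35 + 62 + 103
Total = 200 imperfections/km

200 imperfections/km


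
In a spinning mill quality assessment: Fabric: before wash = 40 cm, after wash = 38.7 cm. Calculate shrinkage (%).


Formula: Shrinkage% = ((L_before - L_after) / L_before) * 100
Step 1: Shrinkage = 40 - 38.7 = 1.3 cm
Step 2: Shrinkage% = (1.3 / 40) * 100
Step 3: Shrinkage% = 0.0325 * 100 = 3.25% ≈ 3.3%

3.3%


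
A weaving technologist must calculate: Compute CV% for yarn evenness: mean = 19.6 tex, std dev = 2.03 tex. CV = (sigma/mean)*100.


Formula: CV% = (standard deviation / mean) * 100
Step 1: Ratio = 2.03 / 19.6 = 0.103571
Step 2: CV% = 0.103571 * 100 = 10.3571% ≈ 10.4%

10.4%


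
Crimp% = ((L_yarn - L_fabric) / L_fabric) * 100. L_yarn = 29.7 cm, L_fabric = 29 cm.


Formula: Crimp% = ((L_yarn - L_fabric) / L_fabric) * 100
Step 1: Extension = 29.7 - 29 = 0.7 cm
Step 2: Crimp% = (0.7 / 29) * 100
Step 3: Crimp% = 0.024138 * 100 = 2.4138% ≈ 2.4%

2.4%


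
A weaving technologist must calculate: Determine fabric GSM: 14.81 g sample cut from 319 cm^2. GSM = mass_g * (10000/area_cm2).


Formula: GSM = mass_g / area_m2
Step 1: Convert area: 319 cm^2 = 319 / 10000 = 0.0319 m^2
Step 2: GSM = 14.81 g / 0.0319 m^2 = 464.3 g/m^2

464.3 g/m^2
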